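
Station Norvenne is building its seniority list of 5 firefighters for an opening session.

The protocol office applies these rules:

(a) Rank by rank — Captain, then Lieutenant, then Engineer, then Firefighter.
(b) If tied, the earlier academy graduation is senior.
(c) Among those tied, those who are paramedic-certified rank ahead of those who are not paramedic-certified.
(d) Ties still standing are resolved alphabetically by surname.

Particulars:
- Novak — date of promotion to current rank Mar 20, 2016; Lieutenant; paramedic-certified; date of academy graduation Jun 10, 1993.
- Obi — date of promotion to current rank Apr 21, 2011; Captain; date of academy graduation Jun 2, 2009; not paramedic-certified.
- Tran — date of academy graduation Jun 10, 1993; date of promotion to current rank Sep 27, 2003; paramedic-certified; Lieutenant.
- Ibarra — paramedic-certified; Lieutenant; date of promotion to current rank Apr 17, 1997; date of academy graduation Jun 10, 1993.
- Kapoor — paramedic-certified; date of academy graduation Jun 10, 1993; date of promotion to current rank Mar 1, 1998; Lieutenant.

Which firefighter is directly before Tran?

By rank: Obi (Captain); then Ibarra, Kapoor, Novak and Tran (Lieutenant).
Ibarra, Kapoor, Novak and Tran all have date of academy graduation Jun 10, 1993, so the next rule applies.
Ibarra, Kapoor, Novak and Tran are each paramedic-certified, so the next rule applies.
Among Ibarra, Kapoor, Novak and Tran, alphabetically by surname: Ibarra before Kapoor before Novak before Tran.
Order: Obi, Ibarra, Kapoor, Novak, Tran.

Novak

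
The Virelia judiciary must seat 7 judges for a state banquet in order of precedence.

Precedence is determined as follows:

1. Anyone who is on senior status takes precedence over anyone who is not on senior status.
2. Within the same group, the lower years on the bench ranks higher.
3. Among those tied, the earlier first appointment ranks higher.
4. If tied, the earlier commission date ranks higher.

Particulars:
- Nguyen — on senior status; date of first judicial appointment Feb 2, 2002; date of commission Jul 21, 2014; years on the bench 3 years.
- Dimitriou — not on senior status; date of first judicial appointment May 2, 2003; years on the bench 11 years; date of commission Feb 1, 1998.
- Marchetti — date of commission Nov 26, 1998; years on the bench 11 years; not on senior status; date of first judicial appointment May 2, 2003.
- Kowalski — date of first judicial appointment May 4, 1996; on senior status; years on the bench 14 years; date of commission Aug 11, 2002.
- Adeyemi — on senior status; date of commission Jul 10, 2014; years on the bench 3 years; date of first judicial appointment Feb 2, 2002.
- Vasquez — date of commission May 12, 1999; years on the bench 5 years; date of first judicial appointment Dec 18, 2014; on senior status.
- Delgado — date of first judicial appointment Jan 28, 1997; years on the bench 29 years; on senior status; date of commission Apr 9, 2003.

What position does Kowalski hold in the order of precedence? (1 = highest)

By the first rule: Adeyemi, Nguyen, Vasquez, Kowalski and Delgado (each on senior status); then Dimitriou and Marchetti (both not on senior status).
Among Adeyemi, Nguyen, Vasquez, Kowalski and Delgado, by years on the bench (lower first): Adeyemi and Nguyen (3 years) before Vasquez (5 years) before Kowalski (14 years) before Delgado (29 years).
Adeyemi and Nguyen both have date of first judicial appointment Feb 2, 2002, so the next rule applies.
Among Adeyemi and Nguyen, by date of commission (earlier first): Adeyemi (Jul 10, 2014) before Nguyen (Jul 21, 2014).
Dimitriou and Marchetti both have years on the bench 11 years, so the next rule applies.
Dimitriou and Marchetti both have date of first judicial appointment May 2, 2003, so the next rule applies.
Among Dimitriou and Marchetti, by date of commission (earlier first): Dimitriou (Feb 1, 1998) before Marchetti (Nov 26, 1998).
Order: Adeyemi, Nguyen, Vasquez, Kowalski, Delgado, Dimitriou, Marchetti. So position 4.

4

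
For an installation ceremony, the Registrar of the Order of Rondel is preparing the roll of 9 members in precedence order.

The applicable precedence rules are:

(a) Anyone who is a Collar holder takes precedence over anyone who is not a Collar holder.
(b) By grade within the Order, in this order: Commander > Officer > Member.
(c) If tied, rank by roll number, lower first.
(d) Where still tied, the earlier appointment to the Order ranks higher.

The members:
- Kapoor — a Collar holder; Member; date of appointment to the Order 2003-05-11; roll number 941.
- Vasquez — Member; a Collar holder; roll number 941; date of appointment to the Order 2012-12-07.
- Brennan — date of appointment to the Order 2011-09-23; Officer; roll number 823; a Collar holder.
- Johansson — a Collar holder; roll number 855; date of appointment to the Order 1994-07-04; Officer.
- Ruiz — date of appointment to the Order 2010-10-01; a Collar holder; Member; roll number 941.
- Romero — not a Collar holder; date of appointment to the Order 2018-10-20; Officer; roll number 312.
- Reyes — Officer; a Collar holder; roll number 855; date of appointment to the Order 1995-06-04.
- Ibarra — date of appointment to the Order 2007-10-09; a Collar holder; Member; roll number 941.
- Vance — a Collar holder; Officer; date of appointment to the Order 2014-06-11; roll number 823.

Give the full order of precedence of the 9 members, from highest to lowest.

By the first rule: Brennan, Vance, Johansson, Reyes, Kapoor, Ibarra, Ruiz and Vasquez (each a Collar holder); then Romero (not a Collar holder).
Among Brennan, Vance, Johansson, Reyes, Kapoor, Ibarra, Ruiz and Vasquez, by grade within the Order: Brennan, Vance, Johansson and Reyes (Officer) before Kapoor, Ibarra, Ruiz and Vasquez (Member).
Among Brennan, Vance, Johansson and Reyes, by roll number (lower first): Brennan and Vance (823) before Johansson and Reyes (855).
Among Brennan and Vance, by date of appointment to the Order (earlier first): Brennan (2011-09-23) before Vance (2014-06-11).
Among Johansson and Reyes, by date of appointment to the Order (earlier first): Johansson (1994-07-04) before Reyes (1995-06-04).
Kapoor, Ibarra, Ruiz and Vasquez all have roll number 941, so the next rule applies.
Among Kapoor, Ibarra, Ruiz and Vasquez, by date of appointment to the Order (earlier first): Kapoor (2003-05-11) before Ibarra (2007-10-09) before Ruiz (2010-10-01) before Vasquez (2012-12-07).
Full order: Brennan, Vance, Johansson, Reyes, Kapoor, Ibarra, Ruiz, Vasquez, Romero.

Brennan, Vance, Johansson, Reyes, Kapoor, Ibarra, Ruiz, Vasquez, Romero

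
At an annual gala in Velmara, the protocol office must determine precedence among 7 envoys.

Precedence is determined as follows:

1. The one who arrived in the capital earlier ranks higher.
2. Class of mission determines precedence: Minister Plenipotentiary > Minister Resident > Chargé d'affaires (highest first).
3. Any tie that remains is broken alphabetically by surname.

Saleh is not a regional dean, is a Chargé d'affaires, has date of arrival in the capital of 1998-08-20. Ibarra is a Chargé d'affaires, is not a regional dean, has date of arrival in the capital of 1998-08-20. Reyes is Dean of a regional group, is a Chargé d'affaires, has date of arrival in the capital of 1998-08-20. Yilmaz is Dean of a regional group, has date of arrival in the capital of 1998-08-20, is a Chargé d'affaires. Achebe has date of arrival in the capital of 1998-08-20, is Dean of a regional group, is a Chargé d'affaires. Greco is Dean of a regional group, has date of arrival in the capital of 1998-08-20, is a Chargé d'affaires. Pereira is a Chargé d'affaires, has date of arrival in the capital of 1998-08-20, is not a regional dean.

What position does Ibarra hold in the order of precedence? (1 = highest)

3

By date of arrival in the capital (earlier first): Achebe, Greco, Ibarra, Pereira, Reyes, Saleh and Yilmaz (each 1998-08-20).
Achebe, Greco, Ibarra, Pereira, Reyes, Saleh and Yilmaz are each Chargé d'affaires, so the next rule applies.
Among Achebe, Greco, Ibarra, Pereira, Reyes, Saleh and Yilmaz, alphabetically by surname: Achebe before Greco before Ibarra before Pereira before Reyes before Saleh before Yilmaz.
Order: Achebe, Greco, Ibarra, Pereira, Reyes, Saleh, Yilmaz. So position 3.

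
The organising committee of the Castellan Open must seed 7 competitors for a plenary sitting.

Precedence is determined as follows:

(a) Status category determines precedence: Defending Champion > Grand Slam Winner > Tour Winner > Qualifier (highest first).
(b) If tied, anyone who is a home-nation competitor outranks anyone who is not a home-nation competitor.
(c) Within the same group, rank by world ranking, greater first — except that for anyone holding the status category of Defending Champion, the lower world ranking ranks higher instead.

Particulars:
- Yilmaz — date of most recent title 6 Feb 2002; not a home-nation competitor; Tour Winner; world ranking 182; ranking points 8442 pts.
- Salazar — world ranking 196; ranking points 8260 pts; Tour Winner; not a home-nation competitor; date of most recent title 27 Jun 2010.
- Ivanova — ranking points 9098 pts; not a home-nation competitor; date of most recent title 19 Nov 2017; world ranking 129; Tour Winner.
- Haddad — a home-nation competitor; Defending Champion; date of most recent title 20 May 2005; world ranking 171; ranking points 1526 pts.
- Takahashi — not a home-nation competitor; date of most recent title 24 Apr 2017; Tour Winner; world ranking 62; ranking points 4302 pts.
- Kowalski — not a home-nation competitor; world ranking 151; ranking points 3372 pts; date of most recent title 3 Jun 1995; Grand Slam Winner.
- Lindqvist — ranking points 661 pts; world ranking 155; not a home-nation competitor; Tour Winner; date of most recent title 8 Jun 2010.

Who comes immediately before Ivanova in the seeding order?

By status category: Haddad (Defending Champion); then Kowalski (Grand Slam Winner); then Salazar, Yilmaz, Lindqvist, Ivanova and Takahashi (Tour Winner).
Salazar, Yilmaz, Lindqvist, Ivanova and Takahashi are each not a home-nation competitor, so the next rule applies.
Among Salazar, Yilmaz, Lindqvist, Ivanova and Takahashi, by world ranking (higher first): Salazar (196) before Yilmaz (182) before Lindqvist (155) before Ivanova (129) before Takahashi (62).
Order: Haddad, Kowalski, Salazar, Yilmaz, Lindqvist, Ivanova, Takahashi.

Lindqvist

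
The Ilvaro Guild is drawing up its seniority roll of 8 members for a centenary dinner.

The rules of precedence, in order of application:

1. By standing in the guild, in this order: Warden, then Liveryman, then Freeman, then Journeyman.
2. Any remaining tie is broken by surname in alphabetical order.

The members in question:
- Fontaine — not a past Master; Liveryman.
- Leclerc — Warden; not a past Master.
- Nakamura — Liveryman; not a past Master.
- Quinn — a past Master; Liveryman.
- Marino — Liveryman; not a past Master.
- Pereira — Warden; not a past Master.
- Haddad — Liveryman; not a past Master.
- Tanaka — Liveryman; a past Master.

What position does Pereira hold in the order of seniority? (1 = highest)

By standing in the guild: Leclerc and Pereira (Warden); then Fontaine, Haddad, Marino, Nakamura, Quinn and Tanaka (Liveryman).
Among Leclerc and Pereira, alphabetically by surname: Leclerc before Pereira.
Among Fontaine, Haddad, Marino, Nakamura, Quinn and Tanaka, alphabetically by surname: Fontaine before Haddad before Marino before Nakamura before Quinn before Tanaka.
Order: Leclerc, Pereira, Fontaine, Haddad, Marino, Nakamura, Quinn, Tanaka. So position 2.

2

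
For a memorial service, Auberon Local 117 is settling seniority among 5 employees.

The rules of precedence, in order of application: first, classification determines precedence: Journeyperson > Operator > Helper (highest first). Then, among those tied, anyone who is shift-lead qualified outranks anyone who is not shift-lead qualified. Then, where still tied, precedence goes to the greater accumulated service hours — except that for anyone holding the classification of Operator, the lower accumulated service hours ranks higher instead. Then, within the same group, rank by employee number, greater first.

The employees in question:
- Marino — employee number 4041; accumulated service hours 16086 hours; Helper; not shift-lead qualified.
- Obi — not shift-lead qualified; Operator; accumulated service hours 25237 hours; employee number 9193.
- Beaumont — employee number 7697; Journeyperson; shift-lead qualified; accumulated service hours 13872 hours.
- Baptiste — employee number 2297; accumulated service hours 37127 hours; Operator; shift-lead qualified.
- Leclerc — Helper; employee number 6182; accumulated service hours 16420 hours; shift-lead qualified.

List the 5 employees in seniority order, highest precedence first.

Beaumont, Baptiste, Obi, Leclerc, Marino

By classification: Beaumont (Journeyperson); then Baptiste and Obi (Operator); then Leclerc and Marino (Helper).
Among Baptiste and Obi, shift-lead qualified before not shift-lead qualified: Baptiste (shift-lead qualified) before Obi (not shift-lead qualified).
Among Leclerc and Marino, shift-lead qualified before not shift-lead qualified: Leclerc (shift-lead qualified) before Marino (not shift-lead qualified).
Full order: Beaumont, Baptiste, Obi, Leclerc, Marino.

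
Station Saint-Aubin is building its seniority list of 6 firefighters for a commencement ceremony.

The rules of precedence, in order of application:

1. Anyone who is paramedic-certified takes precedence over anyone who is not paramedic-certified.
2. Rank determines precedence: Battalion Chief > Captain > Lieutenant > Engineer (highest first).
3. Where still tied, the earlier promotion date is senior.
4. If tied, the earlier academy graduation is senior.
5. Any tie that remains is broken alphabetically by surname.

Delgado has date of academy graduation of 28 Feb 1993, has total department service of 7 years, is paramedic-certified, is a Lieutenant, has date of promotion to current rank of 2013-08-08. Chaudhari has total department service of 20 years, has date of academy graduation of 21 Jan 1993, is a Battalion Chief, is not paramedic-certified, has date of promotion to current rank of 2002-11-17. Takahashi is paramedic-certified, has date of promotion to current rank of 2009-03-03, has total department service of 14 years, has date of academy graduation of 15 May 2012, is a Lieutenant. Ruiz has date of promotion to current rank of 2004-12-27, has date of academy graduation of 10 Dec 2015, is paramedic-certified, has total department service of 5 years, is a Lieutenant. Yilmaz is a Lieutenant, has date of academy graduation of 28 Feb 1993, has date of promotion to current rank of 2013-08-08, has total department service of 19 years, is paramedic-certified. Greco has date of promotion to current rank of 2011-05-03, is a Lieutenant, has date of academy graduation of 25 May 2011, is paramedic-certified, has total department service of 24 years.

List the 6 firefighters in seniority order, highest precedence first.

By the first rule: Ruiz, Takahashi, Greco, Delgado and Yilmaz (each paramedic-certified); then Chaudhari (not paramedic-certified).
Ruiz, Takahashi, Greco, Delgado and Yilmaz are each Lieutenant, so the next rule applies.
Among Ruiz, Takahashi, Greco, Delgado and Yilmaz, by date of promotion to current rank (earlier first): Ruiz (2004-12-27) before Takahashi (2009-03-03) before Greco (2011-05-03) before Delgado and Yilmaz (2013-08-08).
Delgado and Yilmaz both have date of academy graduation 28 Feb 1993, so the next rule applies.
Among Delgado and Yilmaz, alphabetically by surname: Delgado before Yilmaz.
Full order: Ruiz, Takahashi, Greco, Delgado, Yilmaz, Chaudhari.

Ruiz, Takahashi, Greco, Delgado, Yilmaz, Chaudhari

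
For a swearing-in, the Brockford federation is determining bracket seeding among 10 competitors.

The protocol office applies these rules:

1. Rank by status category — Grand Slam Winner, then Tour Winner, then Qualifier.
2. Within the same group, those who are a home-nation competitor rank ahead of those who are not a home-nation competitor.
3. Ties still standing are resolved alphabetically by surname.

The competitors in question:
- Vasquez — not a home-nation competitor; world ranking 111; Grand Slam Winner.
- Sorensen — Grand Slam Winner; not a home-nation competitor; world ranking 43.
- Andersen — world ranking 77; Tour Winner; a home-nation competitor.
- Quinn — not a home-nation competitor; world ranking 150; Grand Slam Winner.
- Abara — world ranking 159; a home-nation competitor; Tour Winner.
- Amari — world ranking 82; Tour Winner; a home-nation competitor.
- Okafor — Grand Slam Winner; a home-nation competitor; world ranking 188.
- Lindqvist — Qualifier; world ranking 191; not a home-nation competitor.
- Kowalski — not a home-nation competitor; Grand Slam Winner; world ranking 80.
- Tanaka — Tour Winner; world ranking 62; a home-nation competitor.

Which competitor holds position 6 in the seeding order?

Abara

By status category: Okafor, Kowalski, Quinn, Sorensen and Vasquez (Grand Slam Winner); then Abara, Amari, Andersen and Tanaka (Tour Winner); then Lindqvist (Qualifier).
Among Okafor, Kowalski, Quinn, Sorensen and Vasquez, a home-nation competitor before not a home-nation competitor: Okafor (a home-nation competitor) before Kowalski, Quinn, Sorensen and Vasquez (not a home-nation competitor).
Among Kowalski, Quinn, Sorensen and Vasquez, alphabetically by surname: Kowalski before Quinn before Sorensen before Vasquez.
Abara, Amari, Andersen and Tanaka are each a home-nation competitor, so the next rule applies.
Among Abara, Amari, Andersen and Tanaka, alphabetically by surname: Abara before Amari before Andersen before Tanaka.
Order: Okafor, Kowalski, Quinn, Sorensen, Vasquez, Abara, Amari, Andersen, Tanaka, Lindqvist.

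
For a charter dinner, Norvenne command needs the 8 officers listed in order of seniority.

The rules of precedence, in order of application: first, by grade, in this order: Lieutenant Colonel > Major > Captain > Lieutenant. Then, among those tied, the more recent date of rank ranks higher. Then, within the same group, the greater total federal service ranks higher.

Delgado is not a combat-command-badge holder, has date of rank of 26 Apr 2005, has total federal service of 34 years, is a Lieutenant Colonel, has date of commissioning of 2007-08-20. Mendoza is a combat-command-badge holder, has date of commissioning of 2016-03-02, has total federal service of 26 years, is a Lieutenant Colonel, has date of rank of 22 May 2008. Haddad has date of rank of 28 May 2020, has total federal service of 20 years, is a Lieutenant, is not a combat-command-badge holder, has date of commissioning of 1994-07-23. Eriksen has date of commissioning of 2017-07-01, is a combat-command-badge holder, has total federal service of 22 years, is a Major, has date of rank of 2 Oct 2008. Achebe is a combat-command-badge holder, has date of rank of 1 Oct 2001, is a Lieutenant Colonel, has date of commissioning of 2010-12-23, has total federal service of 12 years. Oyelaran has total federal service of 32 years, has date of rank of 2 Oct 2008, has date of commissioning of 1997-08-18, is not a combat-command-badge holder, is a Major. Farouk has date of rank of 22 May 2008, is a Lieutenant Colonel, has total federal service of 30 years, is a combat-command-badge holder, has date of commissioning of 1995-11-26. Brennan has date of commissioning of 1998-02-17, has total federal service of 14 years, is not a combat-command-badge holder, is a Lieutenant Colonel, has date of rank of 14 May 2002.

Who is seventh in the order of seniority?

Eriksen

By grade: Farouk, Mendoza, Delgado, Brennan and Achebe (Lieutenant Colonel); then Oyelaran and Eriksen (Major); then Haddad (Lieutenant).
Among Farouk, Mendoza, Delgado, Brennan and Achebe, by date of rank (later first): Farouk and Mendoza (22 May 2008) before Delgado (26 Apr 2005) before Brennan (14 May 2002) before Achebe (1 Oct 2001).
Among Farouk and Mendoza, by total federal service (higher first): Farouk (30 years) before Mendoza (26 years).
Oyelaran and Eriksen both have date of rank 2 Oct 2008, so the next rule applies.
Among Oyelaran and Eriksen, by total federal service (higher first): Oyelaran (32 years) before Eriksen (22 years).
Order: Farouk, Mendoza, Delgado, Brennan, Achebe, Oyelaran, Eriksen, Haddad.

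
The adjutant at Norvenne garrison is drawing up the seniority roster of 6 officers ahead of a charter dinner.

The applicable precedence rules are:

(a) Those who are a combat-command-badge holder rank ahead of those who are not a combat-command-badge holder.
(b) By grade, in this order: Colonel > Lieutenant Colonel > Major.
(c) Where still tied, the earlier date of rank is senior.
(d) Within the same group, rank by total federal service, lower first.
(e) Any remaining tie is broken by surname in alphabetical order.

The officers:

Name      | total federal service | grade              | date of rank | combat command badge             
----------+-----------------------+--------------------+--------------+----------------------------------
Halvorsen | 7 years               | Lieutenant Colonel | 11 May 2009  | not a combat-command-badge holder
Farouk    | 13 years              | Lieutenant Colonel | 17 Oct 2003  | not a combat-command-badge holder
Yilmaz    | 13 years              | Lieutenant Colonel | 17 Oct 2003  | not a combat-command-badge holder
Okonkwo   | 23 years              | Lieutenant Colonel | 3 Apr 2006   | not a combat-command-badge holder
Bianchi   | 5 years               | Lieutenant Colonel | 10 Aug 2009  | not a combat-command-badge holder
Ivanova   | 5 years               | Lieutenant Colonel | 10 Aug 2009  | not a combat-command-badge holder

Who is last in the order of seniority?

Ivanova

By the first rule: Farouk, Yilmaz, Okonkwo, Halvorsen, Bianchi and Ivanova (each not a combat-command-badge holder).
Farouk, Yilmaz, Okonkwo, Halvorsen, Bianchi and Ivanova are each Lieutenant Colonel, so the next rule applies.
Among Farouk, Yilmaz, Okonkwo, Halvorsen, Bianchi and Ivanova, by date of rank (earlier first): Farouk and Yilmaz (17 Oct 2003) before Okonkwo (3 Apr 2006) before Halvorsen (11 May 2009) before Bianchi and Ivanova (10 Aug 2009).
Farouk and Yilmaz both have total federal service 13 years, so the next rule applies.
Among Farouk and Yilmaz, alphabetically by surname: Farouk before Yilmaz.
Bianchi and Ivanova both have total federal service 5 years, so the next rule applies.
Among Bianchi and Ivanova, alphabetically by surname: Bianchi before Ivanova.
Order: Farouk, Yilmaz, Okonkwo, Halvorsen, Bianchi, Ivanova.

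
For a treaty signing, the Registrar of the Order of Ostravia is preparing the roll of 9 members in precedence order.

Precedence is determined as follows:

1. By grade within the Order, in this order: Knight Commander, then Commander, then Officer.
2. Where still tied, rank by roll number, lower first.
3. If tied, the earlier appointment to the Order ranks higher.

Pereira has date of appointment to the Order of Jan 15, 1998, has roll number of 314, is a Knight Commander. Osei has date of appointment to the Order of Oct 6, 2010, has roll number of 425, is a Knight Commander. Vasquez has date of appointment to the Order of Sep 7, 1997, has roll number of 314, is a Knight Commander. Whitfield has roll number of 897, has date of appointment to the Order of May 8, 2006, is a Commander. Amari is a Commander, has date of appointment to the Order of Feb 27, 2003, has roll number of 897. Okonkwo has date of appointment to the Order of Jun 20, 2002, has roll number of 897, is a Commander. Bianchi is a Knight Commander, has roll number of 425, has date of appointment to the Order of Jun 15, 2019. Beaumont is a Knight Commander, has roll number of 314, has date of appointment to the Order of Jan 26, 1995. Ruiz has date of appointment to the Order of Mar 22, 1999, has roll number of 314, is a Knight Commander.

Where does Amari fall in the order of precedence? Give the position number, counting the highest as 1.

By grade within the Order: Beaumont, Vasquez, Pereira, Ruiz, Osei and Bianchi (Knight Commander); then Okonkwo, Amari and Whitfield (Commander).
Among Beaumont, Vasquez, Pereira, Ruiz, Osei and Bianchi, by roll number (lower first): Beaumont, Vasquez, Pereira and Ruiz (314) before Osei and Bianchi (425).
Among Beaumont, Vasquez, Pereira and Ruiz, by date of appointment to the Order (earlier first): Beaumont (Jan 26, 1995) before Vasquez (Sep 7, 1997) before Pereira (Jan 15, 1998) before Ruiz (Mar 22, 1999).
Among Osei and Bianchi, by date of appointment to the Order (earlier first): Osei (Oct 6, 2010) before Bianchi (Jun 15, 2019).
Okonkwo, Amari and Whitfield all have roll number 897, so the next rule applies.
Among Okonkwo, Amari and Whitfield, by date of appointment to the Order (earlier first): Okonkwo (Jun 20, 2002) before Amari (Feb 27, 2003) before Whitfield (May 8, 2006).
Order: Beaumont, Vasquez, Pereira, Ruiz, Osei, Bianchi, Okonkwo, Amari, Whitfield. So position 8.

8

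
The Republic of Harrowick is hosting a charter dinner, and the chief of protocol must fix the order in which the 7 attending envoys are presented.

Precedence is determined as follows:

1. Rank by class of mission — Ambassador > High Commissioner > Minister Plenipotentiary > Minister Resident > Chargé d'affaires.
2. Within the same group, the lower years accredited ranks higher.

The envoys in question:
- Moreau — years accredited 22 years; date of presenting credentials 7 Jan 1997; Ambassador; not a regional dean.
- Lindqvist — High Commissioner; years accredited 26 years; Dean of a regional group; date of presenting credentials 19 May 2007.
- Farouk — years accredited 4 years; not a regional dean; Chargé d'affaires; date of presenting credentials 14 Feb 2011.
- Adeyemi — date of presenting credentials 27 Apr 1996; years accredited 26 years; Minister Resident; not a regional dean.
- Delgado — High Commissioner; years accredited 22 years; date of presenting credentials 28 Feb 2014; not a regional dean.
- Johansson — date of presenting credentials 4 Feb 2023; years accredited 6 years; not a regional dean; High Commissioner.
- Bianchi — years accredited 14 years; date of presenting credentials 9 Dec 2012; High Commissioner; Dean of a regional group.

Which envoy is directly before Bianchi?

By class of mission: Moreau (Ambassador); then Johansson, Bianchi, Delgado and Lindqvist (High Commissioner); then Adeyemi (Minister Resident); then Farouk (Chargé d'affaires).
Among Johansson, Bianchi, Delgado and Lindqvist, by years accredited (lower first): Johansson (6 years) before Bianchi (14 years) before Delgado (22 years) before Lindqvist (26 years).
Order: Moreau, Johansson, Bianchi, Delgado, Lindqvist, Adeyemi, Farouk.

Johansson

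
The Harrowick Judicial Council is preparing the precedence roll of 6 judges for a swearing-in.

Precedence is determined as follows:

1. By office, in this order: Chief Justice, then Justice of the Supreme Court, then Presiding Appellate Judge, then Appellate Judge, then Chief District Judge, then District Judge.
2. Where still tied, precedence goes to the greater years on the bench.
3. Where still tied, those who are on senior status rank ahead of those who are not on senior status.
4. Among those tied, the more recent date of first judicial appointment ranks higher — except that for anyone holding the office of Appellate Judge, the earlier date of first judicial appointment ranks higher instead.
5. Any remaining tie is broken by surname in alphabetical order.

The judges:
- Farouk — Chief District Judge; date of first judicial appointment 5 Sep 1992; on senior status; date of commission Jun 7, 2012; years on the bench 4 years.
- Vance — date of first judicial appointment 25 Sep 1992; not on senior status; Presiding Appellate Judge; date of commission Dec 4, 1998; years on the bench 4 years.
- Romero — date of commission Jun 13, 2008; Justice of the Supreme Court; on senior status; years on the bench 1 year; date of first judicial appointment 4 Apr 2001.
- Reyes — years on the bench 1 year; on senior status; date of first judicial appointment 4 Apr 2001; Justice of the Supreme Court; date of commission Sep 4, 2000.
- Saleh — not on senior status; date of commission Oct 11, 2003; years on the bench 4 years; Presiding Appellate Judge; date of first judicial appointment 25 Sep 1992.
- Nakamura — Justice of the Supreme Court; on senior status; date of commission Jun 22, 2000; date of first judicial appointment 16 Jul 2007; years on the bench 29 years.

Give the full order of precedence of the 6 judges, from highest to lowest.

Nakamura, Reyes, Romero, Saleh, Vance, Farouk

By office: Nakamura, Reyes and Romero (Justice of the Supreme Court); then Saleh and Vance (Presiding Appellate Judge); then Farouk (Chief District Judge).
Among Nakamura, Reyes and Romero, by years on the bench (higher first): Nakamura (29 years) before Reyes and Romero (1 year).
Reyes and Romero are each on senior status, so the next rule applies.
Reyes and Romero both have date of first judicial appointment 4 Apr 2001, so the next rule applies.
Among Reyes and Romero, alphabetically by surname: Reyes before Romero.
Saleh and Vance both have years on the bench 4 years, so the next rule applies.
Saleh and Vance are each not on senior status, so the next rule applies.
Saleh and Vance both have date of first judicial appointment 25 Sep 1992, so the next rule applies.
Among Saleh and Vance, alphabetically by surname: Saleh before Vance.
Full order: Nakamura, Reyes, Romero, Saleh, Vance, Farouk.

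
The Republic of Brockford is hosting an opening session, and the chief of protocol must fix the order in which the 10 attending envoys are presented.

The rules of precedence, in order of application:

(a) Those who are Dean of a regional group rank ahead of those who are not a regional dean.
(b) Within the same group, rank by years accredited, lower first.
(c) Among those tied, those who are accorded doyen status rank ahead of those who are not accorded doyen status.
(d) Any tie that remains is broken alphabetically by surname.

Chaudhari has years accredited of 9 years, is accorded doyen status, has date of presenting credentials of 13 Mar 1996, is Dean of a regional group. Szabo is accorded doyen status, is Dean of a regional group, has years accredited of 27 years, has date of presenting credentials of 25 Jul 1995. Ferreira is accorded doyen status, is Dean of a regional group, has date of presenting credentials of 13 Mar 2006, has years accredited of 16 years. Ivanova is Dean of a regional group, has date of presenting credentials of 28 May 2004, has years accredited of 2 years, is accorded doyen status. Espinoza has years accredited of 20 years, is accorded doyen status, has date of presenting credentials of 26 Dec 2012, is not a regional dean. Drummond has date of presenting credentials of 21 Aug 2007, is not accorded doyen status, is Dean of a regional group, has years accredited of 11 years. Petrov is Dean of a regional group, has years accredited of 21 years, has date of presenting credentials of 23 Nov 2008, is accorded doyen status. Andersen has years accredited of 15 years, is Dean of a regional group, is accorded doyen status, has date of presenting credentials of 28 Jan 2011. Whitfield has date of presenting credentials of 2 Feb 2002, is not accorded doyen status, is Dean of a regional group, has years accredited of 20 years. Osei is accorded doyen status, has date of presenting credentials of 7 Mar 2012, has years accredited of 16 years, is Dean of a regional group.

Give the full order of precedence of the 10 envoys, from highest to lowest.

Ivanova, Chaudhari, Drummond, Andersen, Ferreira, Osei, Whitfield, Petrov, Szabo, Espinoza

By the first rule: Ivanova, Chaudhari, Drummond, Andersen, Ferreira, Osei, Whitfield, Petrov and Szabo (each Dean of a regional group); then Espinoza (not a regional dean).
Among Ivanova, Chaudhari, Drummond, Andersen, Ferreira, Osei, Whitfield, Petrov and Szabo, by years accredited (lower first): Ivanova (2 years) before Chaudhari (9 years) before Drummond (11 years) before Andersen (15 years) before Ferreira and Osei (16 years) before Whitfield (20 years) before Petrov (21 years) before Szabo (27 years).
Ferreira and Osei are each accorded doyen status, so the next rule applies.
Among Ferreira and Osei, alphabetically by surname: Ferreira before Osei.
Full order: Ivanova, Chaudhari, Drummond, Andersen, Ferreira, Osei, Whitfield, Petrov, Szabo, Espinoza.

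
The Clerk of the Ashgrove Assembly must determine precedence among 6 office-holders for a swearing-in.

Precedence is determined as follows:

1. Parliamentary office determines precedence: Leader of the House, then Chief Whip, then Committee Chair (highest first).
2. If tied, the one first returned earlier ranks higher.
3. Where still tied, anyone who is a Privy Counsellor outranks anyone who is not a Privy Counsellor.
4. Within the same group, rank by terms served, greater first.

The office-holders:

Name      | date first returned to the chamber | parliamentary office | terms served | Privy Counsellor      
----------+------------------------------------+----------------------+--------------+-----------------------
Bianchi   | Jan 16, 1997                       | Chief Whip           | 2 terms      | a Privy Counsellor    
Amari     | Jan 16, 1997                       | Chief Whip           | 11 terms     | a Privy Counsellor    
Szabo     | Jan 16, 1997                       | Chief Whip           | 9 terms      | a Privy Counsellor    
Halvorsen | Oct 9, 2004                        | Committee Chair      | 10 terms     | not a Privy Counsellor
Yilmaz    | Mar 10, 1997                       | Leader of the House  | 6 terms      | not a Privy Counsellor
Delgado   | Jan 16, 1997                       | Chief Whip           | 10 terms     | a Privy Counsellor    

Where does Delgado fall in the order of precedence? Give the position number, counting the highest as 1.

By parliamentary office: Yilmaz (Leader of the House); then Amari, Delgado, Szabo and Bianchi (Chief Whip); then Halvorsen (Committee Chair).
Amari, Delgado, Szabo and Bianchi all have date first returned to the chamber Jan 16, 1997, so the next rule applies.
Amari, Delgado, Szabo and Bianchi are each a Privy Counsellor, so the next rule applies.
Among Amari, Delgado, Szabo and Bianchi, by terms served (higher first): Amari (11 terms) before Delgado (10 terms) before Szabo (9 terms) before Bianchi (2 terms).
Order: Yilmaz, Amari, Delgado, Szabo, Bianchi, Halvorsen. So position 3.

3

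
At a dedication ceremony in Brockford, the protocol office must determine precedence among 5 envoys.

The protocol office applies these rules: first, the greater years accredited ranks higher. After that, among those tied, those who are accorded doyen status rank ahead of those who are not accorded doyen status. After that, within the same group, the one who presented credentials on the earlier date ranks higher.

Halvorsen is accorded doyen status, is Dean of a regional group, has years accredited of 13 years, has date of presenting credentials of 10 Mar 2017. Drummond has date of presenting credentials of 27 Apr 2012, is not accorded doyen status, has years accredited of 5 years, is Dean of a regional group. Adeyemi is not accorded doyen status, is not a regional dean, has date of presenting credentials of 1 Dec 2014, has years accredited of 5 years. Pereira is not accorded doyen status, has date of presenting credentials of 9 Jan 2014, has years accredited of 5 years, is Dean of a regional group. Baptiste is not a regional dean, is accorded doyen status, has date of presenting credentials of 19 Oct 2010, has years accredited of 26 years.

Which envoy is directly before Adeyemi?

Pereira

By years accredited (higher first): Baptiste (26 years); then Halvorsen (13 years); then Drummond, Pereira and Adeyemi (each 5 years).
Drummond, Pereira and Adeyemi are each not accorded doyen status, so the next rule applies.
Among Drummond, Pereira and Adeyemi, by date of presenting credentials (earlier first): Drummond (27 Apr 2012) before Pereira (9 Jan 2014) before Adeyemi (1 Dec 2014).
Order: Baptiste, Halvorsen, Drummond, Pereira, Adeyemi.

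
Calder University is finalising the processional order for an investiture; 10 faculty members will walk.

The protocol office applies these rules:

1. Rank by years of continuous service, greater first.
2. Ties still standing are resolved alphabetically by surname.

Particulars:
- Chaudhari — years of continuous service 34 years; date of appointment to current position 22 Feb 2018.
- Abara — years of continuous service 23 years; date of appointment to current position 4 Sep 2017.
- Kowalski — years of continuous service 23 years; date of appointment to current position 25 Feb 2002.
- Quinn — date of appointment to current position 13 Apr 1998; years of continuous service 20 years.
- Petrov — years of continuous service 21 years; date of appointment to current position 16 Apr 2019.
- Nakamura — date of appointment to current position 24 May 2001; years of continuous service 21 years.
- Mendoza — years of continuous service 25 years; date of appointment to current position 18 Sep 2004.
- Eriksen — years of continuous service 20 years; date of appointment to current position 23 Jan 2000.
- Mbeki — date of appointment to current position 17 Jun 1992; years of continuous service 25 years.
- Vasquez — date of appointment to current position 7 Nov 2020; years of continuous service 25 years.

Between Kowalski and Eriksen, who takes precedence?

By years of continuous service (higher first): Chaudhari (34 years); then Mbeki, Mendoza and Vasquez (each 25 years); then Abara and Kowalski (both 23 years); then Nakamura and Petrov (both 21 years); then Eriksen and Quinn (both 20 years).
Among Mbeki, Mendoza and Vasquez, alphabetically by surname: Mbeki before Mendoza before Vasquez.
Among Abara and Kowalski, alphabetically by surname: Abara before Kowalski.
Among Nakamura and Petrov, alphabetically by surname: Nakamura before Petrov.
Among Eriksen and Quinn, alphabetically by surname: Eriksen before Quinn.
So Kowalski takes precedence.

Kowalski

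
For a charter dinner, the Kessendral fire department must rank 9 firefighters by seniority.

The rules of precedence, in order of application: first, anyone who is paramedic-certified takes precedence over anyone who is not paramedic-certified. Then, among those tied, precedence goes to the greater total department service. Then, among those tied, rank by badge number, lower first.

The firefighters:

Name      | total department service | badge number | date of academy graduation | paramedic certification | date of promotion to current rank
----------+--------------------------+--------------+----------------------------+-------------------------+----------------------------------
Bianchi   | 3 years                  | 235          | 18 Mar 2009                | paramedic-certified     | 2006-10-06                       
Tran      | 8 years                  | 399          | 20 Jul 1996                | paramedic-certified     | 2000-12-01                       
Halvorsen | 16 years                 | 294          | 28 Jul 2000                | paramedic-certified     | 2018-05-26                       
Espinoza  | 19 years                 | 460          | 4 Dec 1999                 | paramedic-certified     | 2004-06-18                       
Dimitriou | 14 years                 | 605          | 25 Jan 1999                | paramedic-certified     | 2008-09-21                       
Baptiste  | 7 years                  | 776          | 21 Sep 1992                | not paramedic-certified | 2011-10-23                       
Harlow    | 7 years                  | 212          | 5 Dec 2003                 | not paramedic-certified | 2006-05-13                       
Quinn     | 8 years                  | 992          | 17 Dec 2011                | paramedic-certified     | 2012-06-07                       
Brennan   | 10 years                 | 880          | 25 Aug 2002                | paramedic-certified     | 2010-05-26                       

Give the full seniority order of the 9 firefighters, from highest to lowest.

Espinoza, Halvorsen, Dimitriou, Brennan, Tran, Quinn, Bianchi, Harlow, Baptiste

By the first rule: Espinoza, Halvorsen, Dimitriou, Brennan, Tran, Quinn and Bianchi (each paramedic-certified); then Harlow and Baptiste (both not paramedic-certified).
Among Espinoza, Halvorsen, Dimitriou, Brennan, Tran, Quinn and Bianchi, by total department service (higher first): Espinoza (19 years) before Halvorsen (16 years) before Dimitriou (14 years) before Brennan (10 years) before Tran and Quinn (8 years) before Bianchi (3 years).
Among Tran and Quinn, by badge number (lower first): Tran (399) before Quinn (992).
Harlow and Baptiste both have total department service 7 years, so the next rule applies.
Among Harlow and Baptiste, by badge number (lower first): Harlow (212) before Baptiste (776).
Full order: Espinoza, Halvorsen, Dimitriou, Brennan, Tran, Quinn, Bianchi, Harlow, Baptiste.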